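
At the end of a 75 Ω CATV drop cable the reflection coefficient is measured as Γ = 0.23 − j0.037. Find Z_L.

Z_L = Z_0·(1 + Γ)/(1 − Γ) = 75·(1.23 − j0.037)/(0.77 + j0.037)

Z_L ≈ 119 − j9.34 Ω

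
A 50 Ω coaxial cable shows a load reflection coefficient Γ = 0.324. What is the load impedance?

Z_L = Z_0·(1 + Γ)/(1 − Γ) = 50·(1.32)/(0.676)

Z_L ≈ 97.9 Ω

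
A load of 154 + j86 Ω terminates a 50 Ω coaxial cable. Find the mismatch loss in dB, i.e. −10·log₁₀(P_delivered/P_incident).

Γ = (104 + j86)/(204 + j86), |Γ| = 0.61
|Γ|² = 0.372, so P_del/P_inc = 1 − |Γ|² = 0.628
ML = −10·log₁₀(1 − |Γ|²)

mismatch loss ≈ 2.02 dB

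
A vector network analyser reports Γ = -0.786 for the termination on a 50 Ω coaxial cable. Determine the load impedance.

Z_L ≈ 5.99 Ω

Z_L = Z_0·(1 + Γ)/(1 − Γ) = 50·(0.214)/(1.79)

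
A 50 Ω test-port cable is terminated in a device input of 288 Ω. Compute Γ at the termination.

Γ = 0.704

Γ = (Z_L − Z_0)/(Z_L + Z_0) = (288 − 50)/(288 + 50) = 238/338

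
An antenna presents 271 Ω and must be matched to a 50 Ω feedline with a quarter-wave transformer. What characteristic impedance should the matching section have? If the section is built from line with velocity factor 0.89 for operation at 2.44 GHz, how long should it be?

Z_qwt ≈ 116 Ω; length ≈ 2.74 cm

Z_qwt = √(Z_0·R_L) = √(50 × 271) = √13550
λ = 0.89·c/f = 0.109 m, so l = λ/4 = 0.0274 m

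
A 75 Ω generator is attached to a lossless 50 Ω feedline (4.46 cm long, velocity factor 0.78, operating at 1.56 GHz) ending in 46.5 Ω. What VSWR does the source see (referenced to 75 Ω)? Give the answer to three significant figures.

λ = v/f = 0.78·c / 1.56 GHz = 0.15 m
βl = 2π·l/λ = 2π × 0.297 = 107°
tan(βl) = -3.26
Z_in = Z_0·(Z_L + jZ_0·tanβl)/(Z_0 + jZ_L·tanβl) = 53.1 − j2.16 Ω
Γ_s = (Z_in − Z_s)/(Z_in + Z_s) = (-21.9 − j2.16)/(128 − j2.16), |Γ_s| = 0.172
VSWR = (1 + |Γ_s|)/(1 − |Γ_s|)

VSWR ≈ 1.42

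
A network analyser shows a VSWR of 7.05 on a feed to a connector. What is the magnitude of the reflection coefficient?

|Γ| = (S − 1)/(S + 1) = (7.05 − 1)/(7.05 + 1) = 6.05/8.05

|Γ| ≈ 0.752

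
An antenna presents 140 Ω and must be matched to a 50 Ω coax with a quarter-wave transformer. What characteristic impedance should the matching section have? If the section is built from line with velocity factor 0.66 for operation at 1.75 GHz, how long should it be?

Z_qwt = √(Z_0·R_L) = √(50 × 140) = √7000
λ = 0.66·c/f = 0.113 m, so l = λ/4 = 0.0283 m

Z_qwt ≈ 83.7 Ω; length ≈ 2.83 cm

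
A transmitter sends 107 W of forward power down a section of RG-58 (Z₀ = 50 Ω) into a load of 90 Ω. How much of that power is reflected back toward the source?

P_reflected ≈ 8.73 W

Γ = (90 − 50)/(90 + 50) = 0.286
|Γ|² = 0.0816
P_refl = |Γ|²·P_inc = 8.73 W, P_del = (1 − |Γ|²)·P_inc = 98.3 W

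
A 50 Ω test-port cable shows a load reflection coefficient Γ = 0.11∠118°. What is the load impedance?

Z_L ≈ 44.3 + j8.71 Ω

Z_L = Z_0·(1 + Γ)/(1 − Γ) = 50·(0.948 + j0.0971)/(1.05 − j0.0971)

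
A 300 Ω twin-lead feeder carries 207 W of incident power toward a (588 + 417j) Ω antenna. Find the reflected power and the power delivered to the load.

P_reflected ≈ 55.2 W; P_delivered ≈ 152 W

|Γ| = |(288 + j417)/(888 + j417)| = 0.517
|Γ|² = 0.267
P_refl = |Γ|²·P_inc = 55.2 W, P_del = (1 − |Γ|²)·P_inc = 152 W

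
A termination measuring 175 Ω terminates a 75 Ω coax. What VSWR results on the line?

VSWR ≈ 2.33

Γ = (175 − 75)/(175 + 75) = 0.4
VSWR = (1 + 0.4)/(1 − 0.4)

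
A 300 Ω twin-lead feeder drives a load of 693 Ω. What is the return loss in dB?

Γ = (693 − 300)/(693 + 300) = 0.396
RL = −20·log₁₀|Γ| = −20·log₁₀(0.396)

RL ≈ 8.05 dB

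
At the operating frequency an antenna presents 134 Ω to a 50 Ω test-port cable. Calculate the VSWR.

For a purely resistive load, VSWR = R_L/Z_0 or Z_0/R_L (whichever > 1) = 134/50

VSWR ≈ 2.68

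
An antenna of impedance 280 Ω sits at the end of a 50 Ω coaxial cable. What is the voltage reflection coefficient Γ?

Γ = 0.697

Γ = (Z_L − Z_0)/(Z_L + Z_0) = (280 − 50)/(280 + 50) = 230/330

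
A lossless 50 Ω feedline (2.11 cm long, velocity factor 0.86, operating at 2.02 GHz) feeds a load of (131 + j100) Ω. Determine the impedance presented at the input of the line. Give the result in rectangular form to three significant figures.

Z_in ≈ 19.9 − j40.2 Ω

λ = v/f = 0.86·c / 2.02 GHz = 0.128 m
βl = 2π·l/λ = 2π × 0.165 = 59.5°
tan(βl) = tan(59.5°) = 1.7
Z_in = Z_0·(Z_L + jZ_0·tanβl)/(Z_0 + jZ_L·tanβl)
     = 50·(131 + j185)/(-120 + j222)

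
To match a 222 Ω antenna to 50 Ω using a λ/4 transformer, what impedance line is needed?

Z_qwt ≈ 105 Ω

Z_qwt = √(Z_0·R_L) = √(50 × 222) = √11100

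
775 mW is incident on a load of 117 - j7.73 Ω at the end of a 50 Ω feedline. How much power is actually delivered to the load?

P_delivered ≈ 649 mW

|Γ| = |(67 − j7.73)/(167 − j7.73)| = 0.403
|Γ|² = 0.163
P_refl = |Γ|²·P_inc = 126 mW, P_del = (1 − |Γ|²)·P_inc = 649 mW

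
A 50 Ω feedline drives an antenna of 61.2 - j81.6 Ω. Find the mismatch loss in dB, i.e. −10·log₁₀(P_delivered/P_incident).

mismatch loss ≈ 1.92 dB

Γ = (11.2 − j81.6)/(111.2 − j81.6), |Γ| = 0.597
|Γ|² = 0.357, so P_del/P_inc = 1 − |Γ|² = 0.643
ML = −10·log₁₀(1 − |Γ|²)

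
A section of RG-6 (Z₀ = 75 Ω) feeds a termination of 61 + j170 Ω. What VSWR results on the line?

Γ = (Z_L − Z_0)/(Z_L + Z_0) = (-14 + j170)/(136 + j170)
|Γ| = 171/218 = 0.784
VSWR = (1 + |Γ|)/(1 − |Γ|) = 1.78/0.216

VSWR ≈ 8.24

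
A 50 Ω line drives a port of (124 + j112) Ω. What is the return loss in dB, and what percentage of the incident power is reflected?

Γ = (74 + j112)/(174 + j112), |Γ| = 0.649
RL = −20·log₁₀(0.649) = 3.76 dB
P_refl/P_inc = |Γ|² = 0.421

RL ≈ 3.76 dB; 42.1% of incident power reflected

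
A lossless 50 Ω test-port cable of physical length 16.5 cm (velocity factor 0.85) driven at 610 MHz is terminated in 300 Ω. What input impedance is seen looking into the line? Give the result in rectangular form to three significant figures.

Z_in ≈ 21.1 + j59.7 Ω

λ = v/f = 0.85·c / 610 MHz = 0.418 m
βl = 2π·l/λ = 2π × 0.395 = 142°
tan(βl) = tan(142°) = -0.779
Z_in = Z_0·(Z_L + jZ_0·tanβl)/(Z_0 + jZ_L·tanβl)
     = 50·(300 − j38.9)/(50 − j234)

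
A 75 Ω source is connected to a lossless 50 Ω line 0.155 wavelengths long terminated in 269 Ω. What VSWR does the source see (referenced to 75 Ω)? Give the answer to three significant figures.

βl = 2π × 0.155 = 55.8°
tan(βl) = 1.47
Z_in = Z_0·(Z_L + jZ_0·tanβl)/(Z_0 + jZ_L·tanβl) = 13.4 − j32.3 Ω
Γ_s = (Z_in − Z_s)/(Z_in + Z_s) = (-61.6 − j32.3)/(88.4 − j32.3), |Γ_s| = 0.739
VSWR = (1 + |Γ_s|)/(1 − |Γ_s|)

VSWR ≈ 6.68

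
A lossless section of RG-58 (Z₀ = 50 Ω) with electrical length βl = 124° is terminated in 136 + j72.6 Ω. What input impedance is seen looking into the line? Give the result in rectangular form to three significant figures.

tan(βl) = tan(124°) = -1.48
Z_in = Z_0·(Z_L + jZ_0·tanβl)/(Z_0 + jZ_L·tanβl)
     = 50·(136 − j1.53)/(158 − j202)

Z_in ≈ 16.6 + j20.7 Ω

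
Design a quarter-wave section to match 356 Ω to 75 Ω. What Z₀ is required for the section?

Z_qwt = √(Z_0·R_L) = √(75 × 356) = √26700

Z_qwt ≈ 163 Ω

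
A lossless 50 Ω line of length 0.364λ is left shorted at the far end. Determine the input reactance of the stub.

X_in ≈ -57.4 Ω (capacitive)

βl = 2π × 0.364 = 131°
tan(βl) = -1.15
For a shorted stub, Z_in = jZ_0·tan(βl)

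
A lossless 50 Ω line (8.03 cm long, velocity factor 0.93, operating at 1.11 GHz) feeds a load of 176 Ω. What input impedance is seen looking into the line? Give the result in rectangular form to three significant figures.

λ = v/f = 0.93·c / 1.11 GHz = 0.251 m
βl = 2π·l/λ = 2π × 0.319 = 115°
tan(βl) = tan(115°) = -2.14
Z_in = Z_0·(Z_L + jZ_0·tanβl)/(Z_0 + jZ_L·tanβl)
     = 50·(176 − j107)/(50 − j377)

Z_in ≈ 17 + j21.1 Ω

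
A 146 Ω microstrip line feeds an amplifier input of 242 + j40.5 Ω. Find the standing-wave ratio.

Γ = (Z_L − Z_0)/(Z_L + Z_0) = (96 + j40.5)/(388 + j40.5)
|Γ| = 104/390 = 0.267
VSWR = (1 + |Γ|)/(1 − |Γ|) = 1.27/0.733

VSWR ≈ 1.73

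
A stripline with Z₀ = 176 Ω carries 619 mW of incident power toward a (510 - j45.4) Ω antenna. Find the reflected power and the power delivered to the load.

P_reflected ≈ 149 mW; P_delivered ≈ 470 mW

|Γ| = |(334 − j45.4)/(686 − j45.4)| = 0.49
|Γ|² = 0.24
P_refl = |Γ|²·P_inc = 149 mW, P_del = (1 − |Γ|²)·P_inc = 470 mW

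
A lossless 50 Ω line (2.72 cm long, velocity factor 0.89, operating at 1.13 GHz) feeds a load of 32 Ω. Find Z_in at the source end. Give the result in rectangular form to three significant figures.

λ = v/f = 0.89·c / 1.13 GHz = 0.236 m
βl = 2π·l/λ = 2π × 0.115 = 41.4°
tan(βl) = tan(41.4°) = 0.883
Z_in = Z_0·(Z_L + jZ_0·tanβl)/(Z_0 + jZ_L·tanβl)
     = 50·(32 + j44.1)/(50 + j28.3)

Z_in ≈ 43.2 + j19.8 Ω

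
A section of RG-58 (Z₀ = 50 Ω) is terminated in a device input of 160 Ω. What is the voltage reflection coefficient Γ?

Γ = 0.524

Γ = (Z_L − Z_0)/(Z_L + Z_0) = (160 − 50)/(160 + 50) = 110/210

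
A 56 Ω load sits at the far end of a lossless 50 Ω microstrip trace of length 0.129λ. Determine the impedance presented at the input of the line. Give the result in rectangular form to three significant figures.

Z_in ≈ 49.4 − j5.6 Ω

βl = 2π × 0.129 = 46.4°
tan(βl) = tan(46.4°) = 1.05
Z_in = Z_0·(Z_L + jZ_0·tanβl)/(Z_0 + jZ_L·tanβl)
     = 50·(56 + j52.6)/(50 + j58.9)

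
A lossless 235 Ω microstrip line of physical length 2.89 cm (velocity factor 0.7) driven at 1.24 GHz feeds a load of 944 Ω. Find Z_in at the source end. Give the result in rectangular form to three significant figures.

Z_in ≈ 74.5 − j118 Ω

λ = v/f = 0.7·c / 1.24 GHz = 0.169 m
βl = 2π·l/λ = 2π × 0.171 = 61.4°
tan(βl) = tan(61.4°) = 1.84
Z_in = Z_0·(Z_L + jZ_0·tanβl)/(Z_0 + jZ_L·tanβl)
     = 235·(944 + j432)/(235 + j1730)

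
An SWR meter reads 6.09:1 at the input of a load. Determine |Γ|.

|Γ| ≈ 0.718

|Γ| = (S − 1)/(S + 1) = (6.09 − 1)/(6.09 + 1) = 5.09/7.09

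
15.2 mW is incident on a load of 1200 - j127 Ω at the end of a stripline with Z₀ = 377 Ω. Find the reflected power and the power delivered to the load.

P_reflected ≈ 4.21 mW; P_delivered ≈ 11 mW

|Γ| = |(823 − j127)/(1577 − j127)| = 0.526
|Γ|² = 0.277
P_refl = |Γ|²·P_inc = 4.21 mW, P_del = (1 − |Γ|²)·P_inc = 11 mW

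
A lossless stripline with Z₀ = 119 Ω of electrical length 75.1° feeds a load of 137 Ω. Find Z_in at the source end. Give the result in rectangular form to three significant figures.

Z_in ≈ 105 − j7.38 Ω

tan(βl) = tan(75.1°) = 3.76
Z_in = Z_0·(Z_L + jZ_0·tanβl)/(Z_0 + jZ_L·tanβl)
     = 119·(137 + j447)/(119 + j515)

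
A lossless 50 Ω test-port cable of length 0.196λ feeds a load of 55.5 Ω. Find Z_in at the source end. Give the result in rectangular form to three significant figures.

βl = 2π × 0.196 = 70.6°
tan(βl) = tan(70.6°) = 2.83
Z_in = Z_0·(Z_L + jZ_0·tanβl)/(Z_0 + jZ_L·tanβl)
     = 50·(55.5 + j142)/(50 + j157)

Z_in ≈ 46 − j3.02 Ω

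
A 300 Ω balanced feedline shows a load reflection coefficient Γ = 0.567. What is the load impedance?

Z_L ≈ 1090 Ω

Z_L = Z_0·(1 + Γ)/(1 − Γ) = 300·(1.57)/(0.433)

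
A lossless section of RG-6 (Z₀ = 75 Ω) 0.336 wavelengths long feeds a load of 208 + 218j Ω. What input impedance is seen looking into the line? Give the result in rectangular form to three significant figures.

βl = 2π × 0.336 = 121°
tan(βl) = tan(121°) = -1.67
Z_in = Z_0·(Z_L + jZ_0·tanβl)/(Z_0 + jZ_L·tanβl)
     = 75·(208 + j93)/(438 − j347)

Z_in ≈ 14.2 + j27.1 Ω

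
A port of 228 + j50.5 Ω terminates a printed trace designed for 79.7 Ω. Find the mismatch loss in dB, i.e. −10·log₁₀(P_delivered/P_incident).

mismatch loss ≈ 1.26 dB

Γ = (148.3 + j50.5)/(307.7 + j50.5), |Γ| = 0.502
|Γ|² = 0.252, so P_del/P_inc = 1 − |Γ|² = 0.748
ML = −10·log₁₀(1 − |Γ|²)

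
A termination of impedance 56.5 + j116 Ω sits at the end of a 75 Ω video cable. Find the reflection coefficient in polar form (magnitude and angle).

Γ ≈ 0.67 ∠ 57.6°

Γ = (Z_L − Z_0)/(Z_L + Z_0) = (-18.5 + j116)/(131.5 + j116)
|Γ| = 117/175 = 0.67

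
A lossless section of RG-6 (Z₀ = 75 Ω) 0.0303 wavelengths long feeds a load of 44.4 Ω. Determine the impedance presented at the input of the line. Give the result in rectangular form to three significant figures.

Z_in ≈ 45.5 + j9.27 Ω

βl = 2π × 0.0303 = 10.9°
tan(βl) = tan(10.9°) = 0.193
Z_in = Z_0·(Z_L + jZ_0·tanβl)/(Z_0 + jZ_L·tanβl)
     = 75·(44.4 + j14.5)/(75 + j8.56)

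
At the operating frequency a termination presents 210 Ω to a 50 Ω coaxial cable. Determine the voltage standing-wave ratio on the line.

For a purely resistive load, VSWR = R_L/Z_0 or Z_0/R_L (whichever > 1) = 210/50

VSWR ≈ 4.2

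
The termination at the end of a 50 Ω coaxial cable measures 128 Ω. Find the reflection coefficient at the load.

Γ = 0.438

Γ = (Z_L − Z_0)/(Z_L + Z_0) = (128 − 50)/(128 + 50) = 78/178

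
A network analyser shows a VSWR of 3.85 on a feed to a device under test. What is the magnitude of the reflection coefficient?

|Γ| = (S − 1)/(S + 1) = (3.85 − 1)/(3.85 + 1) = 2.85/4.85

|Γ| ≈ 0.588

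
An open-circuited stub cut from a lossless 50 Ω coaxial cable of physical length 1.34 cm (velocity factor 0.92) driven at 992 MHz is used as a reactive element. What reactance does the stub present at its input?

X_in ≈ -160 Ω (capacitive)

λ = v/f = 0.92·c / 992 MHz = 0.278 m
βl = 2π·l/λ = 2π × 0.0482 = 17.3°
tan(βl) = 0.312
For an open-circuited stub, Z_in = −jZ_0·cot(βl) = −jZ_0/tan(βl)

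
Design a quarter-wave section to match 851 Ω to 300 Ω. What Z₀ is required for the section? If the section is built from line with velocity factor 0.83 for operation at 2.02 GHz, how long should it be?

Z_qwt = √(Z_0·R_L) = √(300 × 851) = √255300
λ = 0.83·c/f = 0.123 m, so l = λ/4 = 0.0308 m

Z_qwt ≈ 505 Ω; length ≈ 3.08 cm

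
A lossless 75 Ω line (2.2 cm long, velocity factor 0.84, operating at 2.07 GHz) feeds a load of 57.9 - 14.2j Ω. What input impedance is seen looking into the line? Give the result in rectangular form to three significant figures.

Z_in ≈ 68.8 + j23.4 Ω

λ = v/f = 0.84·c / 2.07 GHz = 0.122 m
βl = 2π·l/λ = 2π × 0.181 = 65.1°
tan(βl) = tan(65.1°) = 2.15
Z_in = Z_0·(Z_L + jZ_0·tanβl)/(Z_0 + jZ_L·tanβl)
     = 75·(57.9 + j147)/(106 + j124)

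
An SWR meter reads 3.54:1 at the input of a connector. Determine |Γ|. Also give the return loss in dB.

|Γ| ≈ 0.559; return loss ≈ 5.04 dB

|Γ| = (S − 1)/(S + 1) = (3.54 − 1)/(3.54 + 1) = 2.54/4.54
RL = −20·log₁₀|Γ| = −20·log₁₀(0.559)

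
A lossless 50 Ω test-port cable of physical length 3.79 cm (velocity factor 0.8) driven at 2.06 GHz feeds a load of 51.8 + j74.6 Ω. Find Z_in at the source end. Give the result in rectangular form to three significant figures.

λ = v/f = 0.8·c / 2.06 GHz = 0.117 m
βl = 2π·l/λ = 2π × 0.325 = 117°
tan(βl) = tan(117°) = -1.95
Z_in = Z_0·(Z_L + jZ_0·tanβl)/(Z_0 + jZ_L·tanβl)
     = 50·(51.8 − j23.1)/(196 − j101)

Z_in ≈ 12.8 + j0.749 Ω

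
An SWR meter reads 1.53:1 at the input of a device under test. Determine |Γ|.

|Γ| ≈ 0.209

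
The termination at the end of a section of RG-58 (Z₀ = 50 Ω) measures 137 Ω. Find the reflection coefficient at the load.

Γ = (Z_L − Z_0)/(Z_L + Z_0) = (137 − 50)/(137 + 50) = 87/187

Γ = 0.465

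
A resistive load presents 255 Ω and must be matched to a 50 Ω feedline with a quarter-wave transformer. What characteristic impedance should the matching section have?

Z_qwt = √(Z_0·R_L) = √(50 × 255) = √12750

Z_qwt ≈ 113 Ω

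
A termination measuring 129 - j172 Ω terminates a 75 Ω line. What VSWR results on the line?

Γ = (Z_L − Z_0)/(Z_L + Z_0) = (54 − j172)/(204 − j172)
|Γ| = 180/267 = 0.676
VSWR = (1 + |Γ|)/(1 − |Γ|) = 1.68/0.324

VSWR ≈ 5.17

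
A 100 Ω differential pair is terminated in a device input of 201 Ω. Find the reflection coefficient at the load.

Γ = (Z_L − Z_0)/(Z_L + Z_0) = (201 − 100)/(201 + 100) = 101/301

Γ = 0.336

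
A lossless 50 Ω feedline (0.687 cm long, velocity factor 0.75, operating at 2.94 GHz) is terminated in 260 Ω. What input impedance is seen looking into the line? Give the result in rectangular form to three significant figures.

λ = v/f = 0.75·c / 2.94 GHz = 0.0765 m
βl = 2π·l/λ = 2π × 0.0898 = 32.3°
tan(βl) = tan(32.3°) = 0.633
Z_in = Z_0·(Z_L + jZ_0·tanβl)/(Z_0 + jZ_L·tanβl)
     = 50·(260 + j31.6)/(50 + j164)

Z_in ≈ 30.8 − j69.7 Ω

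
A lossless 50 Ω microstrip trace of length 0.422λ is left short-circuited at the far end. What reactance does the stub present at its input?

X_in ≈ -26.7 Ω (capacitive)

βl = 2π × 0.422 = 152°
tan(βl) = -0.534
For a short-circuited stub, Z_in = jZ_0·tan(βl)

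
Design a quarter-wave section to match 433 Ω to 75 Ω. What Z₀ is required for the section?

Z_qwt ≈ 180 Ω

Z_qwt = √(Z_0·R_L) = √(75 × 433) = √32480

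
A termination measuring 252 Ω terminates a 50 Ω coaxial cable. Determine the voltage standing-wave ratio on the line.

VSWR ≈ 5.04

For a purely resistive load, VSWR = R_L/Z_0 or Z_0/R_L (whichever > 1) = 252/50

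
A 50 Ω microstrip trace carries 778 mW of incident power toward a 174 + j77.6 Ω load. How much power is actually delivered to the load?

|Γ| = |(124 + j77.6)/(224 + j77.6)| = 0.617
|Γ|² = 0.381
P_refl = |Γ|²·P_inc = 296 mW, P_del = (1 − |Γ|²)·P_inc = 482 mW

P_delivered ≈ 482 mW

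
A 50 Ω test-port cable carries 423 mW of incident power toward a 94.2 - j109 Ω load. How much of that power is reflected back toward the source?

P_reflected ≈ 179 mW

|Γ| = |(44.2 − j109)/(144.2 − j109)| = 0.651
|Γ|² = 0.423
P_refl = |Γ|²·P_inc = 179 mW, P_del = (1 − |Γ|²)·P_inc = 244 mW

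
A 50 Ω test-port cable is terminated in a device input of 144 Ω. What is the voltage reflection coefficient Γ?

Γ = (Z_L − Z_0)/(Z_L + Z_0) = (144 − 50)/(144 + 50) = 94/194

Γ = 0.485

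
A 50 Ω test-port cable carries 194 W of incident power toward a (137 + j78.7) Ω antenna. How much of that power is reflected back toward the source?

P_reflected ≈ 64.9 W

|Γ| = |(87 + j78.7)/(187 + j78.7)| = 0.578
|Γ|² = 0.334
P_refl = |Γ|²·P_inc = 64.9 W, P_del = (1 − |Γ|²)·P_inc = 129 W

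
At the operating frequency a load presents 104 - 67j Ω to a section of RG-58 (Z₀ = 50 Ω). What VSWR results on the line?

VSWR ≈ 3.1

Γ = (Z_L − Z_0)/(Z_L + Z_0) = (54 − j67)/(154 − j67)
|Γ| = 86.1/168 = 0.512
VSWR = (1 + |Γ|)/(1 − |Γ|) = 1.51/0.488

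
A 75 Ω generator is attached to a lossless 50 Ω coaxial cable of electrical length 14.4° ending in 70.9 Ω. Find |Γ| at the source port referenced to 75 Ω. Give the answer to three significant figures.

tan(βl) = 0.257
Z_in = Z_0·(Z_L + jZ_0·tanβl)/(Z_0 + jZ_L·tanβl) = 66.7 − j11.5 Ω
Γ_s = (Z_in − Z_s)/(Z_in + Z_s) = (-8.27 − j11.5)/(142 − j11.5), |Γ_s| = 0.0994

|Γ| ≈ 0.0994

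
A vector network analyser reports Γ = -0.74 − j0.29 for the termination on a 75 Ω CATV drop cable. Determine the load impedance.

Z_L = Z_0·(1 + Γ)/(1 − Γ) = 75·(0.26 − j0.29)/(1.74 + j0.29)

Z_L ≈ 8.88 − j14 Ω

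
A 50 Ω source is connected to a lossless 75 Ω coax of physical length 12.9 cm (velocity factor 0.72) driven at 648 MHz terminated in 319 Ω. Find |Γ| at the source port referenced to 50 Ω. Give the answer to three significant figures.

|Γ| ≈ 0.662

λ = v/f = 0.72·c / 648 MHz = 0.333 m
βl = 2π·l/λ = 2π × 0.387 = 139°
tan(βl) = -0.86
Z_in = Z_0·(Z_L + jZ_0·tanβl)/(Z_0 + jZ_L·tanβl) = 38.6 + j76.7 Ω
Γ_s = (Z_in − Z_s)/(Z_in + Z_s) = (-11.4 + j76.7)/(88.6 + j76.7), |Γ_s| = 0.662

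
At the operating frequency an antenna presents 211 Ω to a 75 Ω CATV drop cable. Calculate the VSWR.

VSWR ≈ 2.81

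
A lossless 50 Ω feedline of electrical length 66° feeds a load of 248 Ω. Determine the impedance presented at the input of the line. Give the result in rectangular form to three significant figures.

tan(βl) = tan(66°) = 2.25
Z_in = Z_0·(Z_L + jZ_0·tanβl)/(Z_0 + jZ_L·tanβl)
     = 50·(248 + j112)/(50 + j557)

Z_in ≈ 12 − j21.2 Ω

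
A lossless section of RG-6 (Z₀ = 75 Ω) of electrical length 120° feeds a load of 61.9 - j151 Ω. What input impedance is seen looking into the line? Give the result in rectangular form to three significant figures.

tan(βl) = tan(120°) = -1.73
Z_in = Z_0·(Z_L + jZ_0·tanβl)/(Z_0 + jZ_L·tanβl)
     = 75·(61.9 − j281)/(-187 − j107)

Z_in ≈ 30.1 + j95.6 Ω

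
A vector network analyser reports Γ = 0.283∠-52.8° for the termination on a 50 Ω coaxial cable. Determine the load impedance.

Z_L = Z_0·(1 + Γ)/(1 − Γ) = 50·(1.17 − j0.225)/(0.829 + j0.225)

Z_L ≈ 62.3 − j30.5 Ω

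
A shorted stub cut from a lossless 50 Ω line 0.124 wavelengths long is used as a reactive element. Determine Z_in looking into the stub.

Z_in ≈ +j49.4 Ω

βl = 2π × 0.124 = 44.6°
tan(βl) = 0.988
For a shorted stub, Z_in = jZ_0·tan(βl)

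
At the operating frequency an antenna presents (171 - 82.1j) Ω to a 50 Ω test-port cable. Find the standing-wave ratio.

VSWR ≈ 4.27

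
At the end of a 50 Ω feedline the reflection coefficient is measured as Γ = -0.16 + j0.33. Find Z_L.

Z_L = Z_0·(1 + Γ)/(1 − Γ) = 50·(0.84 + j0.33)/(1.16 − j0.33)

Z_L ≈ 29.8 + j22.7 Ω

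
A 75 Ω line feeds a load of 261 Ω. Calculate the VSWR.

For a purely resistive load, VSWR = R_L/Z_0 or Z_0/R_L (whichever > 1) = 261/75

VSWR ≈ 3.48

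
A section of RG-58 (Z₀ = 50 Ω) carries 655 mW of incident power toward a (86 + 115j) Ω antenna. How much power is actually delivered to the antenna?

|Γ| = |(36 + j115)/(136 + j115)| = 0.677
|Γ|² = 0.458
P_refl = |Γ|²·P_inc = 300 mW, P_del = (1 − |Γ|²)·P_inc = 355 mW

P_delivered ≈ 355 mW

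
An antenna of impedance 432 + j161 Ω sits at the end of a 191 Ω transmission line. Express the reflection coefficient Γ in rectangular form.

Γ = (Z_L − Z_0)/(Z_L + Z_0) = (241 + j161)/(623 + j161)

Γ ≈ 0.425 + j0.149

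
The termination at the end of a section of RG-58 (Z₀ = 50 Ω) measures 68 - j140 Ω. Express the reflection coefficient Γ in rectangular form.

Γ = (Z_L − Z_0)/(Z_L + Z_0) = (18 − j140)/(118 − j140)

Γ ≈ 0.648 − j0.418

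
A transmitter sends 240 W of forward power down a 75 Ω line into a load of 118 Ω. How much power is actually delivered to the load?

Γ = (118 − 75)/(118 + 75) = 0.223
|Γ|² = 0.0496
P_refl = |Γ|²·P_inc = 11.9 W, P_del = (1 − |Γ|²)·P_inc = 228 W

P_delivered ≈ 228 W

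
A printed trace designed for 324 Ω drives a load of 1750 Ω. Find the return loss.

RL ≈ 3.25 dB

Γ = (1750 − 324)/(1750 + 324) = 0.688
RL = −20·log₁₀|Γ| = −20·log₁₀(0.688)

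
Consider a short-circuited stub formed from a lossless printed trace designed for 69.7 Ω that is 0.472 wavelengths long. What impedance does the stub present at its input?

βl = 2π × 0.472 = 170°
tan(βl) = -0.178
For a short-circuited stub, Z_in = jZ_0·tan(βl)

Z_in ≈ −j12.4 Ω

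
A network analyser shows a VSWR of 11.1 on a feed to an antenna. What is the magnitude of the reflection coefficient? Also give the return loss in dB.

|Γ| = (S − 1)/(S + 1) = (11.1 − 1)/(11.1 + 1) = 10.1/12.1
RL = −20·log₁₀|Γ| = −20·log₁₀(0.835)

|Γ| ≈ 0.835; return loss ≈ 1.57 dB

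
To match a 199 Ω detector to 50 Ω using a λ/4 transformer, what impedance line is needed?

Z_qwt = √(Z_0·R_L) = √(50 × 199) = √9950

Z_qwt ≈ 99.7 Ω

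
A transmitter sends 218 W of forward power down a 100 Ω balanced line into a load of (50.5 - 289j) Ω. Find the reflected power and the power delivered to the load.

P_reflected ≈ 177 W; P_delivered ≈ 41.5 W

|Γ| = |(-49.5 − j289)/(150.5 − j289)| = 0.9
|Γ|² = 0.81
P_refl = |Γ|²·P_inc = 177 W, P_del = (1 − |Γ|²)·P_inc = 41.5 W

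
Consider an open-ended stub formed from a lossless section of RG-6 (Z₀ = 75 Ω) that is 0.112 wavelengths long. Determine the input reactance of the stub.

βl = 2π × 0.112 = 40.3°
tan(βl) = 0.849
For an open-ended stub, Z_in = −jZ_0·cot(βl) = −jZ_0/tan(βl)

X_in ≈ -88.4 Ω (capacitive)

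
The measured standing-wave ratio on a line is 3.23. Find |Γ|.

|Γ| ≈ 0.527

|Γ| = (S − 1)/(S + 1) = (3.23 − 1)/(3.23 + 1) = 2.23/4.23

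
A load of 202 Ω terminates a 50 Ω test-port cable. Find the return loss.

Γ = (202 − 50)/(202 + 50) = 0.603
RL = −20·log₁₀|Γ| = −20·log₁₀(0.603)

RL ≈ 4.39 dB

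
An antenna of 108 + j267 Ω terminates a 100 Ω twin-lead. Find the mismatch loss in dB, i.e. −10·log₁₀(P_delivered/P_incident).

Γ = (8 + j267)/(208 + j267), |Γ| = 0.789
|Γ|² = 0.623, so P_del/P_inc = 1 − |Γ|² = 0.377
ML = −10·log₁₀(1 − |Γ|²)

mismatch loss ≈ 4.24 dB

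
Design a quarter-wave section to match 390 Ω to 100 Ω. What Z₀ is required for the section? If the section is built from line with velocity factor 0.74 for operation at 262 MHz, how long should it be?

Z_qwt ≈ 197 Ω; length ≈ 21.2 cm

Z_qwt = √(Z_0·R_L) = √(100 × 390) = √39000
λ = 0.74·c/f = 0.847 m, so l = λ/4 = 0.212 m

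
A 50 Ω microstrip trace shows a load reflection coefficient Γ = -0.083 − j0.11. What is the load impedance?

Z_L = Z_0·(1 + Γ)/(1 − Γ) = 50·(0.917 − j0.11)/(1.08 + j0.11)

Z_L ≈ 41.4 − j9.28 Ω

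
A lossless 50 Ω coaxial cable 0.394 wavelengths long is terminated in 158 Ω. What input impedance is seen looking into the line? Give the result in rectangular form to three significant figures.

Z_in ≈ 35.7 + j49.3 Ω

βl = 2π × 0.394 = 142°
tan(βl) = tan(142°) = -0.786
Z_in = Z_0·(Z_L + jZ_0·tanβl)/(Z_0 + jZ_L·tanβl)
     = 50·(158 − j39.3)/(50 − j124)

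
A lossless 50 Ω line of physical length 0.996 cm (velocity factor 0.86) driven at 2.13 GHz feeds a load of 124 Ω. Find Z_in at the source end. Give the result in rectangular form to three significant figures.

λ = v/f = 0.86·c / 2.13 GHz = 0.121 m
βl = 2π·l/λ = 2π × 0.0822 = 29.6°
tan(βl) = tan(29.6°) = 0.568
Z_in = Z_0·(Z_L + jZ_0·tanβl)/(Z_0 + jZ_L·tanβl)
     = 50·(124 + j28.4)/(50 + j70.4)

Z_in ≈ 54.9 − j49 Ω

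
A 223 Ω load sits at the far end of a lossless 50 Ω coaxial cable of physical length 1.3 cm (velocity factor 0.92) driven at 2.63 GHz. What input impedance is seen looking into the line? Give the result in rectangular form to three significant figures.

Z_in ≈ 21.6 − j45.8 Ω

λ = v/f = 0.92·c / 2.63 GHz = 0.105 m
βl = 2π·l/λ = 2π × 0.124 = 44.6°
tan(βl) = tan(44.6°) = 0.986
Z_in = Z_0·(Z_L + jZ_0·tanβl)/(Z_0 + jZ_L·tanβl)
     = 50·(223 + j49.3)/(50 + j220)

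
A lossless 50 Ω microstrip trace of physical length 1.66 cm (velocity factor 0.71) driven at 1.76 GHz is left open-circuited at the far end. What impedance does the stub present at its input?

λ = v/f = 0.71·c / 1.76 GHz = 0.121 m
βl = 2π·l/λ = 2π × 0.137 = 49.4°
tan(βl) = 1.17
For an open-circuited stub, Z_in = −jZ_0·cot(βl) = −jZ_0/tan(βl)

Z_in ≈ −j42.9 Ω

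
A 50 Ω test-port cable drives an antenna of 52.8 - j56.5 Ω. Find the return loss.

RL ≈ 6.33 dB

Γ = (2.8 − j56.5)/(102.8 − j56.5), |Γ| = 0.482
RL = −20·log₁₀|Γ| = −20·log₁₀(0.482)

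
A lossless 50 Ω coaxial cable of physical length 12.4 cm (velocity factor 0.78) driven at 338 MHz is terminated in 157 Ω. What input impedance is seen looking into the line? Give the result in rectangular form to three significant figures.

Z_in ≈ 19.1 − j21 Ω

λ = v/f = 0.78·c / 338 MHz = 0.692 m
βl = 2π·l/λ = 2π × 0.179 = 64.5°
tan(βl) = tan(64.5°) = 2.09
Z_in = Z_0·(Z_L + jZ_0·tanβl)/(Z_0 + jZ_L·tanβl)
     = 50·(157 + j105)/(50 + j329)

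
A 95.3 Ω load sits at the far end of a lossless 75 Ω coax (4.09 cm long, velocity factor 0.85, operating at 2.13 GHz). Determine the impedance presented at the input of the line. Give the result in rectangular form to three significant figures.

λ = v/f = 0.85·c / 2.13 GHz = 0.12 m
βl = 2π·l/λ = 2π × 0.342 = 123°
tan(βl) = tan(123°) = -1.54
Z_in = Z_0·(Z_L + jZ_0·tanβl)/(Z_0 + jZ_L·tanβl)
     = 75·(95.3 − j116)/(75 − j147)

Z_in ≈ 66.5 + j14.7 Ω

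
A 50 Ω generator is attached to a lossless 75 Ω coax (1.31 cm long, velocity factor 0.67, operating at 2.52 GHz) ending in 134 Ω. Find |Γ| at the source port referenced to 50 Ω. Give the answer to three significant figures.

|Γ| ≈ 0.264

λ = v/f = 0.67·c / 2.52 GHz = 0.0798 m
βl = 2π·l/λ = 2π × 0.164 = 59.1°
tan(βl) = 1.67
Z_in = Z_0·(Z_L + jZ_0·tanβl)/(Z_0 + jZ_L·tanβl) = 51.2 − j27.7 Ω
Γ_s = (Z_in − Z_s)/(Z_in + Z_s) = (1.24 − j27.7)/(101 − j27.7), |Γ_s| = 0.264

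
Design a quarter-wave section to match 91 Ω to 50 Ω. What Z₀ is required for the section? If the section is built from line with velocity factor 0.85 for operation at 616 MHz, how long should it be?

Z_qwt ≈ 67.5 Ω; length ≈ 10.3 cm

Z_qwt = √(Z_0·R_L) = √(50 × 91) = √4550
λ = 0.85·c/f = 0.414 m, so l = λ/4 = 0.103 m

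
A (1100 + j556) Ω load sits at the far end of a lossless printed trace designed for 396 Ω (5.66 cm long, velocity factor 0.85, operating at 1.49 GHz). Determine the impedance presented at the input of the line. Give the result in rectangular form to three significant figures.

λ = v/f = 0.85·c / 1.49 GHz = 0.171 m
βl = 2π·l/λ = 2π × 0.331 = 119°
tan(βl) = tan(119°) = -1.8
Z_in = Z_0·(Z_L + jZ_0·tanβl)/(Z_0 + jZ_L·tanβl)
     = 396·(1100 − j157)/(1400 − j1980)

Z_in ≈ 125 + j132 Ω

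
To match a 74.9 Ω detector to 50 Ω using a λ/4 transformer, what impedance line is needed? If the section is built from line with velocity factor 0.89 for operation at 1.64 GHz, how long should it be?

Z_qwt ≈ 61.2 Ω; length ≈ 4.07 cm

Z_qwt = √(Z_0·R_L) = √(50 × 74.9) = √3745
λ = 0.89·c/f = 0.163 m, so l = λ/4 = 0.0407 m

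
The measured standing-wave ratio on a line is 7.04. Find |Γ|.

|Γ| = (S − 1)/(S + 1) = (7.04 − 1)/(7.04 + 1) = 6.04/8.04

|Γ| ≈ 0.751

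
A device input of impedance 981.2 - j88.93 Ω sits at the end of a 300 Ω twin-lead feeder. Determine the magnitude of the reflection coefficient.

|Γ| ≈ 0.535

Γ = (Z_L − Z_0)/(Z_L + Z_0) = (681.2 − j88.93)/(1281 − j88.93)
|Γ| = 687/1280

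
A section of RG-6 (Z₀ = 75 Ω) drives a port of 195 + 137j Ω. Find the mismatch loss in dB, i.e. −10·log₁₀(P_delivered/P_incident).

mismatch loss ≈ 1.95 dB

Γ = (120 + j137)/(270 + j137), |Γ| = 0.602
|Γ|² = 0.362, so P_del/P_inc = 1 − |Γ|² = 0.638
ML = −10·log₁₀(1 − |Γ|²)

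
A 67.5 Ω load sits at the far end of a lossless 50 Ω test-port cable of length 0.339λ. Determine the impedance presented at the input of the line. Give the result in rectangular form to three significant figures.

Z_in ≈ 42.4 + j11.6 Ω

βl = 2π × 0.339 = 122°
tan(βl) = tan(122°) = -1.6
Z_in = Z_0·(Z_L + jZ_0·tanβl)/(Z_0 + jZ_L·tanβl)
     = 50·(67.5 − j79.9)/(50 − j108)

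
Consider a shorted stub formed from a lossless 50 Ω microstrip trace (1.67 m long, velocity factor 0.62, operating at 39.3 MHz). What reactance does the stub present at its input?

X_in ≈ -66.3 Ω (capacitive)

λ = v/f = 0.62·c / 39.3 MHz = 4.73 m
βl = 2π·l/λ = 2π × 0.353 = 127°
tan(βl) = -1.33
For a shorted stub, Z_in = jZ_0·tan(βl)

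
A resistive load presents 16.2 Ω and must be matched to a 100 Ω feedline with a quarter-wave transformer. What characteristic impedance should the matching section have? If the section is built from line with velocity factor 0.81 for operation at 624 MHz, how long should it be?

Z_qwt = √(Z_0·R_L) = √(100 × 16.2) = √1620
λ = 0.81·c/f = 0.389 m, so l = λ/4 = 0.0974 m

Z_qwt ≈ 40.2 Ω; length ≈ 9.74 cm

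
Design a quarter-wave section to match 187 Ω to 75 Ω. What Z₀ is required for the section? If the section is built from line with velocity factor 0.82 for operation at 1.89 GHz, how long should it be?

Z_qwt = √(Z_0·R_L) = √(75 × 187) = √14020
λ = 0.82·c/f = 0.13 m, so l = λ/4 = 0.0325 m

Z_qwt ≈ 118 Ω; length ≈ 3.25 cm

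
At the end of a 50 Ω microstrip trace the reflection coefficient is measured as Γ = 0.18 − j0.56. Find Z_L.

Z_L ≈ 33.2 − j56.8 Ω

Z_L = Z_0·(1 + Γ)/(1 − Γ) = 50·(1.18 − j0.56)/(0.82 + j0.56)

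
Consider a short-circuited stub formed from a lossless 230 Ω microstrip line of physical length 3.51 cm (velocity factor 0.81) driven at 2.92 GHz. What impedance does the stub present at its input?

Z_in ≈ −j123 Ω

λ = v/f = 0.81·c / 2.92 GHz = 0.0832 m
βl = 2π·l/λ = 2π × 0.422 = 152°
tan(βl) = -0.535
For a short-circuited stub, Z_in = jZ_0·tan(βl)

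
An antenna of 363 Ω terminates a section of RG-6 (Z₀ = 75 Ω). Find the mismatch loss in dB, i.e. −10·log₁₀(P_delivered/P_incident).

mismatch loss ≈ 2.46 dB

Γ = (363 − 75)/(363 + 75) = 0.658
|Γ|² = 0.432, so P_del/P_inc = 1 − |Γ|² = 0.568
ML = −10·log₁₀(1 − |Γ|²)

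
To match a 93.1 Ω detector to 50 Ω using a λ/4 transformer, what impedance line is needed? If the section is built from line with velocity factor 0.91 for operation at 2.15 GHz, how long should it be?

Z_qwt = √(Z_0·R_L) = √(50 × 93.1) = √4655
λ = 0.91·c/f = 0.127 m, so l = λ/4 = 0.0317 m

Z_qwt ≈ 68.2 Ω; length ≈ 3.17 cm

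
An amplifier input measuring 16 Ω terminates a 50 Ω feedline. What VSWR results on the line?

For a purely resistive load, VSWR = R_L/Z_0 or Z_0/R_L (whichever > 1) = 50/16

VSWR ≈ 3.12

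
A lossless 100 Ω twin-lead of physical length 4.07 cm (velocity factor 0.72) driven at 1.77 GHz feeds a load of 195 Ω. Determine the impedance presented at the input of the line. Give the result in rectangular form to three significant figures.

λ = v/f = 0.72·c / 1.77 GHz = 0.122 m
βl = 2π·l/λ = 2π × 0.334 = 120°
tan(βl) = tan(120°) = -1.73
Z_in = Z_0·(Z_L + jZ_0·tanβl)/(Z_0 + jZ_L·tanβl)
     = 100·(195 − j173)/(100 − j337)

Z_in ≈ 62.9 + j39.2 Ω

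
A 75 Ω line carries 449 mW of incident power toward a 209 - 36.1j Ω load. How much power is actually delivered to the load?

P_delivered ≈ 343 mW

|Γ| = |(134 − j36.1)/(284 − j36.1)| = 0.485
|Γ|² = 0.235
P_refl = |Γ|²·P_inc = 106 mW, P_del = (1 − |Γ|²)·P_inc = 343 mW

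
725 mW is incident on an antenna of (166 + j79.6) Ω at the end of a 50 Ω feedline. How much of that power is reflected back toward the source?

P_reflected ≈ 271 mW

|Γ| = |(116 + j79.6)/(216 + j79.6)| = 0.611
|Γ|² = 0.373
P_refl = |Γ|²·P_inc = 271 mW, P_del = (1 − |Γ|²)·P_inc = 454 mW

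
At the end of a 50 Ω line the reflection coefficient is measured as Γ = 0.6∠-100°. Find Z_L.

Z_L = Z_0·(1 + Γ)/(1 − Γ) = 50·(0.896 − j0.591)/(1.1 + j0.591)

Z_L ≈ 20.4 − j37.7 Ω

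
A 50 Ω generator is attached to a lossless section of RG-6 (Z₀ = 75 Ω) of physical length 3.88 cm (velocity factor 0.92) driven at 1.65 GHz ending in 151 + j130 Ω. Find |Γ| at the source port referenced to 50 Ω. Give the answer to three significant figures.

|Γ| ≈ 0.492

λ = v/f = 0.92·c / 1.65 GHz = 0.167 m
βl = 2π·l/λ = 2π × 0.232 = 83.5°
tan(βl) = 8.78
Z_in = Z_0·(Z_L + jZ_0·tanβl)/(Z_0 + jZ_L·tanβl) = 22.9 − j27 Ω
Γ_s = (Z_in − Z_s)/(Z_in + Z_s) = (-27.1 − j27)/(72.9 − j27), |Γ_s| = 0.492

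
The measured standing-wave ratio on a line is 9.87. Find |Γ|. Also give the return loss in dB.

|Γ| ≈ 0.816; return loss ≈ 1.77 dB

|Γ| = (S − 1)/(S + 1) = (9.87 − 1)/(9.87 + 1) = 8.87/10.9
RL = −20·log₁₀|Γ| = −20·log₁₀(0.816)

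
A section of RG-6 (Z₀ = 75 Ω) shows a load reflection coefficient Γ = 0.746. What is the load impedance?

Z_L ≈ 516 Ω

Z_L = Z_0·(1 + Γ)/(1 − Γ) = 75·(1.75)/(0.254)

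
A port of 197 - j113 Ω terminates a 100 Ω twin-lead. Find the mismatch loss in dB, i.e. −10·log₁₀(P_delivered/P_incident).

Γ = (97 − j113)/(297 − j113), |Γ| = 0.469
|Γ|² = 0.22, so P_del/P_inc = 1 − |Γ|² = 0.78
ML = −10·log₁₀(1 − |Γ|²)

mismatch loss ≈ 1.08 dB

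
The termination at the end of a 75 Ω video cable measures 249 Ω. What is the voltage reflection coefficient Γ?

Γ = 0.537

Γ = (Z_L − Z_0)/(Z_L + Z_0) = (249 − 75)/(249 + 75) = 174/324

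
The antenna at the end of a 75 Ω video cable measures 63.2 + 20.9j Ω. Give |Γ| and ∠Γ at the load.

Γ ≈ 0.172 ∠ 111°

Γ = (Z_L − Z_0)/(Z_L + Z_0) = (-11.8 + j20.9)/(138.2 + j20.9)
|Γ| = 24/140 = 0.172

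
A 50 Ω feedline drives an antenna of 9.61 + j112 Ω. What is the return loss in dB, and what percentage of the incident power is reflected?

RL ≈ 0.552 dB; 88.1% of incident power reflected

Γ = (-40.39 + j112)/(59.61 + j112), |Γ| = 0.938
RL = −20·log₁₀(0.938) = 0.552 dB
P_refl/P_inc = |Γ|² = 0.881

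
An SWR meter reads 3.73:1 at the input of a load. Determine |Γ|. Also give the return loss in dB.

|Γ| = (S − 1)/(S + 1) = (3.73 − 1)/(3.73 + 1) = 2.73/4.73
RL = −20·log₁₀|Γ| = −20·log₁₀(0.577)

|Γ| ≈ 0.577; return loss ≈ 4.77 dB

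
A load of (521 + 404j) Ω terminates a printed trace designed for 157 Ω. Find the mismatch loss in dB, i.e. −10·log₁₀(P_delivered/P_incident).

Γ = (364 + j404)/(678 + j404), |Γ| = 0.689
|Γ|² = 0.475, so P_del/P_inc = 1 − |Γ|² = 0.525
ML = −10·log₁₀(1 − |Γ|²)

mismatch loss ≈ 2.8 dB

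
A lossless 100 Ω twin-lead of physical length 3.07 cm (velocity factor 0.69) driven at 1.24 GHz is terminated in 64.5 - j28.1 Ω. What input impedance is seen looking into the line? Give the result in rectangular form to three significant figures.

λ = v/f = 0.69·c / 1.24 GHz = 0.167 m
βl = 2π·l/λ = 2π × 0.184 = 66.2°
tan(βl) = tan(66.2°) = 2.27
Z_in = Z_0·(Z_L + jZ_0·tanβl)/(Z_0 + jZ_L·tanβl)
     = 100·(64.5 + j199)/(164 + j146)

Z_in ≈ 82.2 + j47.9 Ω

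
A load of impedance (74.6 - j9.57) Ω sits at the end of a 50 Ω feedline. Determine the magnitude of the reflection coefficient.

|Γ| ≈ 0.211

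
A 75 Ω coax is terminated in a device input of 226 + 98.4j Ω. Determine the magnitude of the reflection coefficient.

|Γ| ≈ 0.569

Γ = (Z_L − Z_0)/(Z_L + Z_0) = (151 + j98.4)/(301 + j98.4)
|Γ| = 180/317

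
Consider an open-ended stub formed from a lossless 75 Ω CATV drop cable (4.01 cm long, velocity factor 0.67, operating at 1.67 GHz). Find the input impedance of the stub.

λ = v/f = 0.67·c / 1.67 GHz = 0.12 m
βl = 2π·l/λ = 2π × 0.333 = 120°
tan(βl) = -1.74
For an open-ended stub, Z_in = −jZ_0·cot(βl) = −jZ_0/tan(βl)

Z_in ≈ +j43.2 Ω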